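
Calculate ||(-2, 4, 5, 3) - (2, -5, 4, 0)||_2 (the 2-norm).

(Σ|x_i - y_i|^2)^(1/2) = (|-2 - 2|^2 + |4 - (-5)|^2 + |5 - 4|^2 + |3 - 0|^2)^(1/2)
= (4^2 + 9^2 + 1^2 + 3^2)^(1/2) = (16 + 81 + 1 + 9)^(1/2) = (107)^(1/2) ≈ 10.3441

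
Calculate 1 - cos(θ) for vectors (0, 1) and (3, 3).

With u = (0, 1), v = (3, 3):
u·v = 0·3 + 1·3 = 0 + 3 = 3.
|u| = √(0² + 1²) = √1, |v| = √(3² + 3²) = √18, so |u||v| = √(1·18) = √18.
cos θ = (u·v)/(|u||v|) = 3/√18 ≈ 0.7071
Cosine distance = 1 - cos θ ≈ 1 - 0.7071 = 0.2929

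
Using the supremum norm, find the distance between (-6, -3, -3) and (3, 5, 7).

max(|x_i - y_i|) = max(|-6 - 3|, |-3 - 5|, |-3 - 7|) = max(9, 8, 10) = 10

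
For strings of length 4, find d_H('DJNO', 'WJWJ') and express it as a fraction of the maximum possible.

Differing positions: 1, 3, 4. Hamming distance = 3. The maximum possible Hamming distance for length-4 strings is 4, so d_H/4 = 3/4 = 0.75.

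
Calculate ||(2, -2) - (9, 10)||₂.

√(Σ(x_i - y_i)²) = √((2 - 9)² + (-2 - 10)²)
= √((-7)² + (-12)²) = √(49 + 144) = √193 ≈ 13.8924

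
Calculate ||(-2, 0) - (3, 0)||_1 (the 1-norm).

Σ|x_i - y_i| = |-2 - 3| + |0 - 0| = 5 + 0 = 5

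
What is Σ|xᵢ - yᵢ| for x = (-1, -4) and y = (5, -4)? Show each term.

Σ|x_i - y_i| = |-1 - 5| + |-4 - (-4)| = 6 + 0 = 6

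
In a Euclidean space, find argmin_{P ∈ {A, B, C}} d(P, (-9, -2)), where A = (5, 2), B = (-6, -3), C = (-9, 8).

Distances: d(A) ≈ 14.5602, d(B) ≈ 3.1623, d(C) = 10. Nearest: B = (-6, -3) with distance 3.1623.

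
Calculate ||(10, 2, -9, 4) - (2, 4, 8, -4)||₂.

√(Σ(x_i - y_i)²) = √((10 - 2)² + (2 - 4)² + (-9 - 8)² + (4 - (-4))²)
= √(8² + (-2)² + (-17)² + 8²) = √(64 + 4 + 289 + 64) = √421 ≈ 20.5183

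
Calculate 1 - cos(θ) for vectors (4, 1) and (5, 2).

With u = (4, 1), v = (5, 2):
u·v = 4·5 + 1·2 = 20 + 2 = 22.
|u| = √(4² + 1²) = √17, |v| = √(5² + 2²) = √29, so |u||v| = √(17·29) = √493.
cos θ = (u·v)/(|u||v|) = 22/√493 ≈ 0.9908
Cosine distance = 1 - cos θ ≈ 1 - 0.9908 = 0.0092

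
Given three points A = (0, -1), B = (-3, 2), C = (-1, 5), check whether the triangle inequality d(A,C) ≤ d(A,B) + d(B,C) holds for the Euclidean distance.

d(A,B) = √(3² + 3²) = √18 ≈ 4.2426, d(B,C) = √(2² + 3²) = √13 ≈ 3.6056, d(A,C) = √(1² + 6²) = √37 ≈ 6.0828.
d(A,C) ≈ 6.0828 ≤ 4.2426 + 3.6056 = 7.8482. Triangle inequality is satisfied.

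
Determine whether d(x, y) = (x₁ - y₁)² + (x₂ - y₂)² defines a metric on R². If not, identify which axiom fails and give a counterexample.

No. The squared Euclidean distance fails the triangle inequality. Counterexample: x = (0, 0), y = (3, 1), z = (6, 2). d(x,z) = 6² + 2² = 40, but d(x,y) + d(y,z) = (3² + 1²) + (3² + 1²) = 10 + 10 = 20. Since 40 > 20, the triangle inequality is violated. (Note: √d, the ordinary Euclidean distance, IS a metric.)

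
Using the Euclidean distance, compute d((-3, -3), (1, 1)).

(Σ|x_i - y_i|^2)^(1/2) = (|-3 - 1|^2 + |-3 - 1|^2)^(1/2)
= (4^2 + 4^2)^(1/2) = (16 + 16)^(1/2) = (32)^(1/2) ≈ 5.6569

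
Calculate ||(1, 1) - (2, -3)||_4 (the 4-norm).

(Σ|x_i - y_i|^4)^(1/4) = (|1 - 2|^4 + |1 - (-3)|^4)^(1/4)
= (1^4 + 4^4)^(1/4) = (1 + 256)^(1/4) = (257)^(1/4) ≈ 4.0039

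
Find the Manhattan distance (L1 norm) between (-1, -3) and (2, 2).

Σ|x_i - y_i| = |-1 - 2| + |-3 - 2| = 3 + 5 = 8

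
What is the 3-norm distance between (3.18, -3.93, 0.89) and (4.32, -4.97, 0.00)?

(Σ|x_i - y_i|^3)^(1/3) = (|3.18 - 4.32|^3 + |-3.93 - (-4.97)|^3 + |0.89 - 0|^3)^(1/3)
= (1.14^3 + 1.04^3 + 0.89^3)^(1/3) ≈ (1.4815 + 1.1249 + 0.705)^(1/3) = (3.3114)^(1/3) ≈ 1.4905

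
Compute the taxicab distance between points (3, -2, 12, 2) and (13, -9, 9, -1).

Σ|x_i - y_i| = |3 - 13| + |-2 - (-9)| + |12 - 9| + |2 - (-1)| = 10 + 7 + 3 + 3 = 23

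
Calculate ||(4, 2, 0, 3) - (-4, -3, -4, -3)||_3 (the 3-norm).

(Σ|x_i - y_i|^3)^(1/3) = (|4 - (-4)|^3 + |2 - (-3)|^3 + |0 - (-4)|^3 + |3 - (-3)|^3)^(1/3)
= (8^3 + 5^3 + 4^3 + 6^3)^(1/3) = (512 + 125 + 64 + 216)^(1/3) = (917)^(1/3) ≈ 9.7153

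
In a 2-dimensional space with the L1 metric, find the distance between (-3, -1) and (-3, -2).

Σ|x_i - y_i| = |-3 - (-3)| + |-1 - (-2)| = 0 + 1 = 1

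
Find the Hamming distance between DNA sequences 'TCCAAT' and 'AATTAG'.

Differing positions: 1, 2, 3, 4, 6. Hamming distance = 5.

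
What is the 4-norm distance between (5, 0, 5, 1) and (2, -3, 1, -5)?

(Σ|x_i - y_i|^4)^(1/4) = (|5 - 2|^4 + |0 - (-3)|^4 + |5 - 1|^4 + |1 - (-5)|^4)^(1/4)
= (3^4 + 3^4 + 4^4 + 6^4)^(1/4) = (81 + 81 + 256 + 1296)^(1/4) = (1714)^(1/4) ≈ 6.4343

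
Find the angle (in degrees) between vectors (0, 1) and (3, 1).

With u = (0, 1), v = (3, 1):
u·v = 0·3 + 1·1 = 0 + 1 = 1.
|u| = √(0² + 1²) = √1, |v| = √(3² + 1²) = √10, so |u||v| = √(1·10) = √10.
cos θ = (u·v)/(|u||v|) = 1/√10 ≈ 0.316228
θ = arccos(0.316228) ≈ 71.57°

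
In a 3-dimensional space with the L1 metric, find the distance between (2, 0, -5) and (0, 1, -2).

Σ|x_i - y_i| = |2 - 0| + |0 - 1| + |-5 - (-2)| = 2 + 1 + 3 = 6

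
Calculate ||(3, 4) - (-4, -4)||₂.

√(Σ(x_i - y_i)²) = √((3 - (-4))² + (4 - (-4))²)
= √(7² + 8²) = √(49 + 64) = √113 ≈ 10.6301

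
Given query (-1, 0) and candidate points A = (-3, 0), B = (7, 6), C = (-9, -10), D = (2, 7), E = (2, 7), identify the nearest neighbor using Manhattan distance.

Distances: d(A) = 2, d(B) = 14, d(C) = 18, d(D) = 10, d(E) = 10. Nearest: A = (-3, 0) with distance 2.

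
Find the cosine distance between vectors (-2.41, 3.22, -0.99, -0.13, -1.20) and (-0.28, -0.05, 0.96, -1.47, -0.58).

With u = (-2.41, 3.22, -0.99, -0.13, -1.20), v = (-0.28, -0.05, 0.96, -1.47, -0.58):
u·v = (-2.41)·(-0.28) + 3.22·(-0.05) + (-0.99)·0.96 + (-0.13)·(-1.47) + (-1.2)·(-0.58) = 0.6748 + (-0.161) + (-0.9504) + 0.1911 + 0.696 = 0.4505.
|u| = √((-2.41)² + 3.22² + (-0.99)² + (-0.13)² + (-1.2)²) = √(5.8081 + 10.3684 + 0.9801 + 0.0169 + 1.44) = √18.6135, |v| = √((-0.28)² + (-0.05)² + 0.96² + (-1.47)² + (-0.58)²) = √(0.0784 + 0.0025 + 0.9216 + 2.1609 + 0.3364) = √3.4998.
cos θ = (u·v)/(|u||v|) = 0.4505/(√18.6135·√3.4998) ≈ 0.0558
Cosine distance = 1 - cos θ ≈ 1 - 0.0558 = 0.9442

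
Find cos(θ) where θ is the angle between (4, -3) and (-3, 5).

With u = (4, -3), v = (-3, 5):
u·v = 4·(-3) + (-3)·5 = (-12) + (-15) = -27.
|u| = √(4² + (-3)²) = √25, |v| = √((-3)² + 5²) = √34, so |u||v| = √(25·34) = √850.
cos θ = (u·v)/(|u||v|) = -27/√850 ≈ -0.9261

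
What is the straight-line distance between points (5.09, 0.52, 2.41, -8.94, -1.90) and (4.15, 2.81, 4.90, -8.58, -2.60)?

√(Σ(x_i - y_i)²) = √((5.09 - 4.15)² + (0.52 - 2.81)² + (2.41 - 4.9)² + (-8.94 - (-8.58))² + (-1.9 - (-2.6))²)
= √(0.94² + (-2.29)² + (-2.49)² + (-0.36)² + 0.7²) = √(0.8836 + 5.2441 + 6.2001 + 0.1296 + 0.49) = √12.9474 ≈ 3.5982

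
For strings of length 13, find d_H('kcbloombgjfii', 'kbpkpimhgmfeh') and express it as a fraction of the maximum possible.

Differing positions: 2, 3, 4, 5, 6, 8, 10, 12, 13. Hamming distance = 9. The maximum possible Hamming distance for length-13 strings is 13, so d_H/13 = 9/13 ≈ 0.6923.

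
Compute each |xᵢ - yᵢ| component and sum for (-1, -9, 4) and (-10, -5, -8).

Σ|x_i - y_i| = |-1 - (-10)| + |-9 - (-5)| + |4 - (-8)| = 9 + 4 + 12 = 25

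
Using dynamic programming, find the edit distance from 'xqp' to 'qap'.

Let D[i][j] be the edit distance between the first i characters of 'xqp' and the first j characters of 'qap', with D[i][0] = i, D[0][j] = j, and D[i][j] = D[i-1][j-1] if the characters match, else 1 + min(D[i-1][j], D[i][j-1], D[i-1][j-1]). Filling the table (rows: prefixes of 'xqp', columns: prefixes of 'qap'):
     ε  q  a  p
  ε  0  1  2  3
  x  1  1  2  3
  q  2  1  2  3
  p  3  2  2  2
The bottom-right entry gives D[3][3] = 2, so no sequence of fewer than 2 edits works. Backtracking through the table gives one optimal edit sequence (2 edits):
  xqp → qqp (sub x→q @1)
  qqp → qap (sub q→a @2)
Edit distance = 2.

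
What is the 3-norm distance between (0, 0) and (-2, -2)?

(Σ|x_i - y_i|^3)^(1/3) = (|0 - (-2)|^3 + |0 - (-2)|^3)^(1/3)
= (2^3 + 2^3)^(1/3) = (8 + 8)^(1/3) = (16)^(1/3) ≈ 2.5198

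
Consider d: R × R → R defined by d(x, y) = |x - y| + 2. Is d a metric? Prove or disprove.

No. d fails identity of indiscernibles (specifically d(x,x) = 0): d(4, 4) = |4 - 4| + 2 = 0 + 2 = 2 ≠ 0.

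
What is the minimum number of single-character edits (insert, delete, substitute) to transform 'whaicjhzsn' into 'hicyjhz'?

Let D[i][j] be the edit distance between the first i characters of 'whaicjhzsn' and the first j characters of 'hicyjhz', with D[i][0] = i, D[0][j] = j, and D[i][j] = D[i-1][j-1] if the characters match, else 1 + min(D[i-1][j], D[i][j-1], D[i-1][j-1]). Filling the table (rows: prefixes of 'whaicjhzsn', columns: prefixes of 'hicyjhz'):
     ε  h  i  c  y  j  h  z
  ε  0  1  2  3  4  5  6  7
  w  1  1  2  3  4  5  6  7
  h  2  1  2  3  4  5  5  6
  a  3  2  2  3  4  5  6  6
  i  4  3  2  3  4  5  6  7
  c  5  4  3  2  3  4  5  6
  j  6  5  4  3  3  3  4  5
  h  7  6  5  4  4  4  3  4
  z  8  7  6  5  5  5  4  3
  s  9  8  7  6  6  6  5  4
  n 10  9  8  7  7  7  6  5
The bottom-right entry gives D[10][7] = 5, so no sequence of fewer than 5 edits works. Backtracking through the table gives one optimal edit sequence (5 edits):
  whaicjhzsn → haicjhzsn (del w @1)
  haicjhzsn → hicjhzsn (del a @2)
  hicjhzsn → hicyjhzsn (ins y @4)
  hicyjhzsn → hicyjhzn (del s @8)
  hicyjhzn → hicyjhz (del n @8)
Edit distance = 5.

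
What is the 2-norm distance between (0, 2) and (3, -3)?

(Σ|x_i - y_i|^2)^(1/2) = (|0 - 3|^2 + |2 - (-3)|^2)^(1/2)
= (3^2 + 5^2)^(1/2) = (9 + 25)^(1/2) = (34)^(1/2) ≈ 5.831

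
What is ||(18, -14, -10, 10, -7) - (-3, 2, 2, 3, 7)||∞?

max(|x_i - y_i|) = max(|18 - (-3)|, |-14 - 2|, |-10 - 2|, |10 - 3|, |-7 - 7|) = max(21, 16, 12, 7, 14) = 21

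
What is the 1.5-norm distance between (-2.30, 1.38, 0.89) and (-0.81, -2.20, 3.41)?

(Σ|x_i - y_i|^1.5)^(1/1.5) = (|-2.3 - (-0.81)|^1.5 + |1.38 - (-2.2)|^1.5 + |0.89 - 3.41|^1.5)^(1/1.5)
= (1.49^1.5 + 3.58^1.5 + 2.52^1.5)^(1/1.5) ≈ (1.8188 + 6.7737 + 4.0004)^(1/1.5) = (12.5929)^(1/1.5) ≈ 5.4127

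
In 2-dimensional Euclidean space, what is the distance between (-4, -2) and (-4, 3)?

√(Σ(x_i - y_i)²) = √((-4 - (-4))² + (-2 - 3)²)
= √(0² + (-5)²) = √(0 + 25) = √25 = 5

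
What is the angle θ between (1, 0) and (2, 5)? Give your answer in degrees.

With u = (1, 0), v = (2, 5):
u·v = 1·2 + 0·5 = 2 + 0 = 2.
|u| = √(1² + 0²) = √1, |v| = √(2² + 5²) = √29, so |u||v| = √(1·29) = √29.
cos θ = (u·v)/(|u||v|) = 2/√29 ≈ 0.371391
θ = arccos(0.371391) ≈ 68.2°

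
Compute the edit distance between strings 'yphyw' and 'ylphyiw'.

Let D[i][j] be the edit distance between the first i characters of 'yphyw' and the first j characters of 'ylphyiw', with D[i][0] = i, D[0][j] = j, and D[i][j] = D[i-1][j-1] if the characters match, else 1 + min(D[i-1][j], D[i][j-1], D[i-1][j-1]). Filling the table (rows: prefixes of 'yphyw', columns: prefixes of 'ylphyiw'):
     ε  y  l  p  h  y  i  w
  ε  0  1  2  3  4  5  6  7
  y  1  0  1  2  3  4  5  6
  p  2  1  1  1  2  3  4  5
  h  3  2  2  2  1  2  3  4
  y  4  3  3  3  2  1  2  3
  w  5  4  4  4  3  2  2  2
The bottom-right entry gives D[5][7] = 2, so no sequence of fewer than 2 edits works. Backtracking through the table gives one optimal edit sequence (2 edits):
  yphyw → ylphyw (ins l @2)
  ylphyw → ylphyiw (ins i @6)
Edit distance = 2.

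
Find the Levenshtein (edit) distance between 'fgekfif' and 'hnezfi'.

Let D[i][j] be the edit distance between the first i characters of 'fgekfif' and the first j characters of 'hnezfi', with D[i][0] = i, D[0][j] = j, and D[i][j] = D[i-1][j-1] if the characters match, else 1 + min(D[i-1][j], D[i][j-1], D[i-1][j-1]). Filling the table (rows: prefixes of 'fgekfif', columns: prefixes of 'hnezfi'):
     ε  h  n  e  z  f  i
  ε  0  1  2  3  4  5  6
  f  1  1  2  3  4  4  5
  g  2  2  2  3  4  5  5
  e  3  3  3  2  3  4  5
  k  4  4  4  3  3  4  5
  f  5  5  5  4  4  3  4
  i  6  6  6  5  5  4  3
  f  7  7  7  6  6  5  4
The bottom-right entry gives D[7][6] = 4, so no sequence of fewer than 4 edits works. Backtracking through the table gives one optimal edit sequence (4 edits):
  fgekfif → hgekfif (sub f→h @1)
  hgekfif → hnekfif (sub g→n @2)
  hnekfif → hnezfif (sub k→z @4)
  hnezfif → hnezfi (del f @7)
Edit distance = 4.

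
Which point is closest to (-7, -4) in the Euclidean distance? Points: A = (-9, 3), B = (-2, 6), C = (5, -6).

Distances: d(A) ≈ 7.2801, d(B) ≈ 11.1803, d(C) ≈ 12.1655. Nearest: A = (-9, 3) with distance 7.2801.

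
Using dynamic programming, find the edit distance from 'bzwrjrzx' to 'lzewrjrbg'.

Let D[i][j] be the edit distance between the first i characters of 'bzwrjrzx' and the first j characters of 'lzewrjrbg', with D[i][0] = i, D[0][j] = j, and D[i][j] = D[i-1][j-1] if the characters match, else 1 + min(D[i-1][j], D[i][j-1], D[i-1][j-1]). Filling the table (rows: prefixes of 'bzwrjrzx', columns: prefixes of 'lzewrjrbg'):
     ε  l  z  e  w  r  j  r  b  g
  ε  0  1  2  3  4  5  6  7  8  9
  b  1  1  2  3  4  5  6  7  7  8
  z  2  2  1  2  3  4  5  6  7  8
  w  3  3  2  2  2  3  4  5  6  7
  r  4  4  3  3  3  2  3  4  5  6
  j  5  5  4  4  4  3  2  3  4  5
  r  6  6  5  5  5  4  3  2  3  4
  z  7  7  6  6  6  5  4  3  3  4
  x  8  8  7  7  7  6  5  4  4  4
The bottom-right entry gives D[8][9] = 4, so no sequence of fewer than 4 edits works. Backtracking through the table gives one optimal edit sequence (4 edits):
  bzwrjrzx → lzwrjrzx (sub b→l @1)
  lzwrjrzx → lzewrjrzx (ins e @3)
  lzewrjrzx → lzewrjrbx (sub z→b @8)
  lzewrjrbx → lzewrjrbg (sub x→g @9)
Edit distance = 4.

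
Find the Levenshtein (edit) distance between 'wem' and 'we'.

Let D[i][j] be the edit distance between the first i characters of 'wem' and the first j characters of 'we', with D[i][0] = i, D[0][j] = j, and D[i][j] = D[i-1][j-1] if the characters match, else 1 + min(D[i-1][j], D[i][j-1], D[i-1][j-1]). Filling the table (rows: prefixes of 'wem', columns: prefixes of 'we'):
     ε  w  e
  ε  0  1  2
  w  1  0  1
  e  2  1  0
  m  3  2  1
The bottom-right entry gives D[3][2] = 1, so no sequence of fewer than 1 edit works. Backtracking through the table gives one optimal edit sequence (1 edit):
  wem → we (del m @3)
Edit distance = 1.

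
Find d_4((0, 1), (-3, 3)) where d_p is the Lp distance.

(Σ|x_i - y_i|^4)^(1/4) = (|0 - (-3)|^4 + |1 - 3|^4)^(1/4)
= (3^4 + 2^4)^(1/4) = (81 + 16)^(1/4) = (97)^(1/4) ≈ 3.1383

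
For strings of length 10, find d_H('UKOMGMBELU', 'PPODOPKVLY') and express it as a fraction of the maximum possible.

Differing positions: 1, 2, 4, 5, 6, 7, 8, 10. Hamming distance = 8. The maximum possible Hamming distance for length-10 strings is 10, so d_H/10 = 8/10 = 0.8.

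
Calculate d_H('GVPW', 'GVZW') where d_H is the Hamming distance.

Differing positions: 3. Hamming distance = 1.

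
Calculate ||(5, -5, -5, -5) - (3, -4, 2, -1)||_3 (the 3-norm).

(Σ|x_i - y_i|^3)^(1/3) = (|5 - 3|^3 + |-5 - (-4)|^3 + |-5 - 2|^3 + |-5 - (-1)|^3)^(1/3)
= (2^3 + 1^3 + 7^3 + 4^3)^(1/3) = (8 + 1 + 343 + 64)^(1/3) = (416)^(1/3) ≈ 7.465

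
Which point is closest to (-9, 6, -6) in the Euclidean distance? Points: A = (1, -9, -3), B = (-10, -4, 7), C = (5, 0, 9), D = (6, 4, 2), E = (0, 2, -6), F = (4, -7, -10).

Distances: d(A) ≈ 18.2757, d(B) ≈ 16.4317, d(C) ≈ 21.3776, d(D) ≈ 17.1172, d(E) ≈ 9.8489, d(F) ≈ 18.8149. Nearest: E = (0, 2, -6) with distance 9.8489.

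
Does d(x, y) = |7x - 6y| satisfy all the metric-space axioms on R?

No. d fails symmetry: d(6, 4) = |7·6 - 6·4| = |18| = 18, but d(4, 6) = |7·4 - 6·6| = |-8| = 8. Since 18 ≠ 8, d(x,y) ≠ d(y,x) in general.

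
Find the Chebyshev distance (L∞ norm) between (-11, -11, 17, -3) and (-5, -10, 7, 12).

max(|x_i - y_i|) = max(|-11 - (-5)|, |-11 - (-10)|, |17 - 7|, |-3 - 12|) = max(6, 1, 10, 15) = 15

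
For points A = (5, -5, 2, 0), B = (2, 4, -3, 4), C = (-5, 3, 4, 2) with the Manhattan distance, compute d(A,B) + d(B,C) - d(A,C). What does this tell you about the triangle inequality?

d(A,B) = 3 + 9 + 5 + 4 = 21, d(B,C) = 7 + 1 + 7 + 2 = 17, d(A,C) = 10 + 8 + 2 + 2 = 22.
d(A,B) + d(B,C) - d(A,C) = 21 + 17 - 22 = 38 - 22 = 16. This is ≥ 0, so the triangle inequality holds for these points.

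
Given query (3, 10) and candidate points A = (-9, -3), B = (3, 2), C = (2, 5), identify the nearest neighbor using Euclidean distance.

Distances: d(A) ≈ 17.6918, d(B) = 8, d(C) ≈ 5.099. Nearest: C = (2, 5) with distance 5.099.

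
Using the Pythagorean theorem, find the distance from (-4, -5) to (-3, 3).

√(Σ(x_i - y_i)²) = √((-4 - (-3))² + (-5 - 3)²)
= √((-1)² + (-8)²) = √(1 + 64) = √65 ≈ 8.0623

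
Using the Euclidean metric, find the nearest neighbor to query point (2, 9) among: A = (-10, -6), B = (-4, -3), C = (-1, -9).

Distances: d(A) ≈ 19.2094, d(B) ≈ 13.4164, d(C) ≈ 18.2483. Nearest: B = (-4, -3) with distance 13.4164.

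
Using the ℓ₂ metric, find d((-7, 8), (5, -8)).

√(Σ(x_i - y_i)²) = √((-7 - 5)² + (8 - (-8))²)
= √((-12)² + 16²) = √(144 + 256) = √400 = 20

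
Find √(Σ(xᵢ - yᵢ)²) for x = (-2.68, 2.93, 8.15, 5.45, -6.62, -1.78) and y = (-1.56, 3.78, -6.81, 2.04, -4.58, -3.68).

√(Σ(x_i - y_i)²) = √((-2.68 - (-1.56))² + (2.93 - 3.78)² + (8.15 - (-6.81))² + (5.45 - 2.04)² + (-6.62 - (-4.58))² + (-1.78 - (-3.68))²)
= √((-1.12)² + (-0.85)² + 14.96² + 3.41² + (-2.04)² + 1.9²) = √(1.2544 + 0.7225 + 223.8016 + 11.6281 + 4.1616 + 3.61) = √245.1782 ≈ 15.6582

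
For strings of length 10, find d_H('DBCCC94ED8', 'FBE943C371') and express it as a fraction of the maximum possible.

Differing positions: 1, 3, 4, 5, 6, 7, 8, 9, 10. Hamming distance = 9. The maximum possible Hamming distance for length-10 strings is 10, so d_H/10 = 9/10 = 0.9.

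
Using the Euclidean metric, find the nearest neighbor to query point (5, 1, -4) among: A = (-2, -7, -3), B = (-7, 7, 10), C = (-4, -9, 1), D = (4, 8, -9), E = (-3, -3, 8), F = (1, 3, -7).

Distances: d(A) ≈ 10.6771, d(B) ≈ 19.3907, d(C) ≈ 14.3527, d(D) ≈ 8.6603, d(E) ≈ 14.9666, d(F) ≈ 5.3852. Nearest: F = (1, 3, -7) with distance 5.3852.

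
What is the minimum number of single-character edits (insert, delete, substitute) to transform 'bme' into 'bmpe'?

Let D[i][j] be the edit distance between the first i characters of 'bme' and the first j characters of 'bmpe', with D[i][0] = i, D[0][j] = j, and D[i][j] = D[i-1][j-1] if the characters match, else 1 + min(D[i-1][j], D[i][j-1], D[i-1][j-1]). Filling the table (rows: prefixes of 'bme', columns: prefixes of 'bmpe'):
     ε  b  m  p  e
  ε  0  1  2  3  4
  b  1  0  1  2  3
  m  2  1  0  1  2
  e  3  2  1  1  1
The bottom-right entry gives D[3][4] = 1, so no sequence of fewer than 1 edit works. Backtracking through the table gives one optimal edit sequence (1 edit):
  bme → bmpe (ins p @3)
Edit distance = 1.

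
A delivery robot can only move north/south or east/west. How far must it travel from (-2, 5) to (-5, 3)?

Σ|x_i - y_i| = |-2 - (-5)| + |5 - 3| = 3 + 2 = 5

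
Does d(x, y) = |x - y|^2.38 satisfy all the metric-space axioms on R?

No. d(x,y) = |x-y|^2.38 fails the triangle inequality since p = 2.38 > 1. Counterexample: x = 2, y = 3, z = 15. d(x,z) = |2 - 15|^2.38 = 13^2.38 ≈ 447.9042, but d(x,y) + d(y,z) = 1^2.38 + 12^2.38 ≈ 1 + 370.2127 = 371.2127. Since 447.9042 > 371.2127, the triangle inequality is violated.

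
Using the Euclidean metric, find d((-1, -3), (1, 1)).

√(Σ(x_i - y_i)²) = √((-1 - 1)² + (-3 - 1)²)
= √((-2)² + (-4)²) = √(4 + 16) = √20 ≈ 4.4721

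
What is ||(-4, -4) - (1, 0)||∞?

max(|x_i - y_i|) = max(|-4 - 1|, |-4 - 0|) = max(5, 4) = 5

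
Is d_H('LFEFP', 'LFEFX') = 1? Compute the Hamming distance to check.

Differing positions: 5. Hamming distance = 1, so the claim is true.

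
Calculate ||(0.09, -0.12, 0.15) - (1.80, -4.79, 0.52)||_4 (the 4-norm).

(Σ|x_i - y_i|^4)^(1/4) = (|0.09 - 1.8|^4 + |-0.12 - (-4.79)|^4 + |0.15 - 0.52|^4)^(1/4)
= (1.71^4 + 4.67^4 + 0.37^4)^(1/4) ≈ (8.5504 + 475.6281 + 0.0187)^(1/4) = (484.1972)^(1/4) ≈ 4.6909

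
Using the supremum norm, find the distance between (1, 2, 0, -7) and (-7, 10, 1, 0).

max(|x_i - y_i|) = max(|1 - (-7)|, |2 - 10|, |0 - 1|, |-7 - 0|) = max(8, 8, 1, 7) = 8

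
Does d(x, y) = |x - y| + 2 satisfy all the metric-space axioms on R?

No. d fails identity of indiscernibles (specifically d(x,x) = 0): d(0, 0) = |0 - 0| + 2 = 0 + 2 = 2 ≠ 0.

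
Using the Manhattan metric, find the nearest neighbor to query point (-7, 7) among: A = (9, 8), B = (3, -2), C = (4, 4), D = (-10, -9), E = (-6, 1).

Distances: d(A) = 17, d(B) = 19, d(C) = 14, d(D) = 19, d(E) = 7. Nearest: E = (-6, 1) with distance 7.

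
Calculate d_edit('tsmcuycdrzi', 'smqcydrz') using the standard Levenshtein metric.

Let D[i][j] be the edit distance between the first i characters of 'tsmcuycdrzi' and the first j characters of 'smqcydrz', with D[i][0] = i, D[0][j] = j, and D[i][j] = D[i-1][j-1] if the characters match, else 1 + min(D[i-1][j], D[i][j-1], D[i-1][j-1]). Filling the table (rows: prefixes of 'tsmcuycdrzi', columns: prefixes of 'smqcydrz'):
     ε  s  m  q  c  y  d  r  z
  ε  0  1  2  3  4  5  6  7  8
  t  1  1  2  3  4  5  6  7  8
  s  2  1  2  3  4  5  6  7  8
  m  3  2  1  2  3  4  5  6  7
  c  4  3  2  2  2  3  4  5  6
  u  5  4  3  3  3  3  4  5  6
  y  6  5  4  4  4  3  4  5  6
  c  7  6  5  5  4  4  4  5  6
  d  8  7  6  6  5  5  4  5  6
  r  9  8  7  7  6  6  5  4  5
  z 10  9  8  8  7  7  6  5  4
  i 11 10  9  9  8  8  7  6  5
The bottom-right entry gives D[11][8] = 5, so no sequence of fewer than 5 edits works. Backtracking through the table gives one optimal edit sequence (5 edits):
  tsmcuycdrzi → smcuycdrzi (del t @1)
  smcuycdrzi → smquycdrzi (sub c→q @3)
  smquycdrzi → smqcycdrzi (sub u→c @4)
  smqcycdrzi → smqcydrzi (del c @6)
  smqcydrzi → smqcydrz (del i @9)
Edit distance = 5.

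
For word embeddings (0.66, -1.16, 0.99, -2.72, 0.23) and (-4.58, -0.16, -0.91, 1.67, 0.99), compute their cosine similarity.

With u = (0.66, -1.16, 0.99, -2.72, 0.23), v = (-4.58, -0.16, -0.91, 1.67, 0.99):
u·v = 0.66·(-4.58) + (-1.16)·(-0.16) + 0.99·(-0.91) + (-2.72)·1.67 + 0.23·0.99 = (-3.0228) + 0.1856 + (-0.9009) + (-4.5424) + 0.2277 = -8.0528.
|u| = √(0.66² + (-1.16)² + 0.99² + (-2.72)² + 0.23²) = √(0.4356 + 1.3456 + 0.9801 + 7.3984 + 0.0529) = √10.2126, |v| = √((-4.58)² + (-0.16)² + (-0.91)² + 1.67² + 0.99²) = √(20.9764 + 0.0256 + 0.8281 + 2.7889 + 0.9801) = √25.5991.
cos θ = (u·v)/(|u||v|) = -8.0528/(√10.2126·√25.5991) ≈ -0.498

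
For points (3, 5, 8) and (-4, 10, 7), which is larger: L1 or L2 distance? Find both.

L1 = |3 - (-4)| + |5 - 10| + |8 - 7| = 7 + 5 + 1 = 13
L2 = √(7² + 5² + 1²) = √75 ≈ 8.6603
L1 ≥ L2 always (equality iff movement is along one axis); L1 > L2 here.
Ratio L1/L2 = 13/√75 ≈ 1.5011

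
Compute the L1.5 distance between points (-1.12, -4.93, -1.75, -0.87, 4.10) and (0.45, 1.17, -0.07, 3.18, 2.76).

(Σ|x_i - y_i|^1.5)^(1/1.5) = (|-1.12 - 0.45|^1.5 + |-4.93 - 1.17|^1.5 + |-1.75 - (-0.07)|^1.5 + |-0.87 - 3.18|^1.5 + |4.1 - 2.76|^1.5)^(1/1.5)
= (1.57^1.5 + 6.1^1.5 + 1.68^1.5 + 4.05^1.5 + 1.34^1.5)^(1/1.5) ≈ (1.9672 + 15.0659 + 2.1775 + 8.1505 + 1.5512)^(1/1.5) = (28.9123)^(1/1.5) ≈ 9.4201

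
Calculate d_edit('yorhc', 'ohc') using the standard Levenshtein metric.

Let D[i][j] be the edit distance between the first i characters of 'yorhc' and the first j characters of 'ohc', with D[i][0] = i, D[0][j] = j, and D[i][j] = D[i-1][j-1] if the characters match, else 1 + min(D[i-1][j], D[i][j-1], D[i-1][j-1]). Filling the table (rows: prefixes of 'yorhc', columns: prefixes of 'ohc'):
     ε  o  h  c
  ε  0  1  2  3
  y  1  1  2  3
  o  2  1  2  3
  r  3  2  2  3
  h  4  3  2  3
  c  5  4  3  2
The bottom-right entry gives D[5][3] = 2, so no sequence of fewer than 2 edits works. Backtracking through the table gives one optimal edit sequence (2 edits):
  yorhc → orhc (del y @1)
  orhc → ohc (del r @2)
Edit distance = 2.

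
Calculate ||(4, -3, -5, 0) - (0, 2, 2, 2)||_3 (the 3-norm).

(Σ|x_i - y_i|^3)^(1/3) = (|4 - 0|^3 + |-3 - 2|^3 + |-5 - 2|^3 + |0 - 2|^3)^(1/3)
= (4^3 + 5^3 + 7^3 + 2^3)^(1/3) = (64 + 125 + 343 + 8)^(1/3) = (540)^(1/3) ≈ 8.1433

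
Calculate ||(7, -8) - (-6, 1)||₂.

√(Σ(x_i - y_i)²) = √((7 - (-6))² + (-8 - 1)²)
= √(13² + (-9)²) = √(169 + 81) = √250 ≈ 15.8114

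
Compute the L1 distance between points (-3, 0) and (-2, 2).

Σ|x_i - y_i| = |-3 - (-2)| + |0 - 2| = 1 + 2 = 3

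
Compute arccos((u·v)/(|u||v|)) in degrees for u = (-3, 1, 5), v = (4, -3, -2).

With u = (-3, 1, 5), v = (4, -3, -2):
u·v = (-3)·4 + 1·(-3) + 5·(-2) = (-12) + (-3) + (-10) = -25.
|u| = √((-3)² + 1² + 5²) = √35, |v| = √(4² + (-3)² + (-2)²) = √29, so |u||v| = √(35·29) = √1015.
cos θ = (u·v)/(|u||v|) = -25/√1015 ≈ -0.784706
θ = arccos(-0.784706) ≈ 141.69°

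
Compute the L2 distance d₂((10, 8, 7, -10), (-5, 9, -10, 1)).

√(Σ(x_i - y_i)²) = √((10 - (-5))² + (8 - 9)² + (7 - (-10))² + (-10 - 1)²)
= √(15² + (-1)² + 17² + (-11)²) = √(225 + 1 + 289 + 121) = √636 ≈ 25.219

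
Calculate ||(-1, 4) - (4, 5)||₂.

√(Σ(x_i - y_i)²) = √((-1 - 4)² + (4 - 5)²)
= √((-5)² + (-1)²) = √(25 + 1) = √26 ≈ 5.099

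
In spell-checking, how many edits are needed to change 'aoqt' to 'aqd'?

Let D[i][j] be the edit distance between the first i characters of 'aoqt' and the first j characters of 'aqd', with D[i][0] = i, D[0][j] = j, and D[i][j] = D[i-1][j-1] if the characters match, else 1 + min(D[i-1][j], D[i][j-1], D[i-1][j-1]). Filling the table (rows: prefixes of 'aoqt', columns: prefixes of 'aqd'):
     ε  a  q  d
  ε  0  1  2  3
  a  1  0  1  2
  o  2  1  1  2
  q  3  2  1  2
  t  4  3  2  2
The bottom-right entry gives D[4][3] = 2, so no sequence of fewer than 2 edits works. Backtracking through the table gives one optimal edit sequence (2 edits):
  aoqt → aqt (del o @2)
  aqt → aqd (sub t→d @3)
Edit distance = 2.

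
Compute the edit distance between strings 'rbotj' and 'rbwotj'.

Let D[i][j] be the edit distance between the first i characters of 'rbotj' and the first j characters of 'rbwotj', with D[i][0] = i, D[0][j] = j, and D[i][j] = D[i-1][j-1] if the characters match, else 1 + min(D[i-1][j], D[i][j-1], D[i-1][j-1]). Filling the table (rows: prefixes of 'rbotj', columns: prefixes of 'rbwotj'):
     ε  r  b  w  o  t  j
  ε  0  1  2  3  4  5  6
  r  1  0  1  2  3  4  5
  b  2  1  0  1  2  3  4
  o  3  2  1  1  1  2  3
  t  4  3  2  2  2  1  2
  j  5  4  3  3  3  2  1
The bottom-right entry gives D[5][6] = 1, so no sequence of fewer than 1 edit works. Backtracking through the table gives one optimal edit sequence (1 edit):
  rbotj → rbwotj (ins w @3)
Edit distance = 1.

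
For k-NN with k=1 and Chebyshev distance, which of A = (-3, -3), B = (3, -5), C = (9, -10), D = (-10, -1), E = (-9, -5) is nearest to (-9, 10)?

Distances: d(A) = 13, d(B) = 15, d(C) = 20, d(D) = 11, d(E) = 15. Nearest: D = (-10, -1) with distance 11.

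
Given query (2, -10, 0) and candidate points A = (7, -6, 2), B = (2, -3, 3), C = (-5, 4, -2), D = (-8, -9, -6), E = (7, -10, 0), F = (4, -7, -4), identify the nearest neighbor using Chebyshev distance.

Distances: d(A) = 5, d(B) = 7, d(C) = 14, d(D) = 10, d(E) = 5, d(F) = 4. Nearest: F = (4, -7, -4) with distance 4.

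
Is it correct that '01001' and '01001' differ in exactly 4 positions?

Differing positions: none. Hamming distance = 0, so the claim that d_H = 4 is false.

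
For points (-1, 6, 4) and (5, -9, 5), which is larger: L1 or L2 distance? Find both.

L1 = |-1 - 5| + |6 - (-9)| + |4 - 5| = 6 + 15 + 1 = 22
L2 = √(6² + 15² + 1²) = √262 ≈ 16.1864
L1 ≥ L2 always (equality iff movement is along one axis); L1 > L2 here.
Ratio L1/L2 = 22/√262 ≈ 1.3592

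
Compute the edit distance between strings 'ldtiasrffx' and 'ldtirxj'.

Let D[i][j] be the edit distance between the first i characters of 'ldtiasrffx' and the first j characters of 'ldtirxj', with D[i][0] = i, D[0][j] = j, and D[i][j] = D[i-1][j-1] if the characters match, else 1 + min(D[i-1][j], D[i][j-1], D[i-1][j-1]). Filling the table (rows: prefixes of 'ldtiasrffx', columns: prefixes of 'ldtirxj'):
     ε  l  d  t  i  r  x  j
  ε  0  1  2  3  4  5  6  7
  l  1  0  1  2  3  4  5  6
  d  2  1  0  1  2  3  4  5
  t  3  2  1  0  1  2  3  4
  i  4  3  2  1  0  1  2  3
  a  5  4  3  2  1  1  2  3
  s  6  5  4  3  2  2  2  3
  r  7  6  5  4  3  2  3  3
  f  8  7  6  5  4  3  3  4
  f  9  8  7  6  5  4  4  4
  x 10  9  8  7  6  5  4  5
The bottom-right entry gives D[10][7] = 5, so no sequence of fewer than 5 edits works. Backtracking through the table gives one optimal edit sequence (5 edits):
  ldtiasrffx → ldtisrffx (del a @5)
  ldtisrffx → ldtirffx (del s @5)
  ldtirffx → ldtirfx (del f @6)
  ldtirfx → ldtirxx (sub f→x @6)
  ldtirxx → ldtirxj (sub x→j @7)
Edit distance = 5.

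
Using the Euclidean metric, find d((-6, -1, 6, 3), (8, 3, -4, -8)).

√(Σ(x_i - y_i)²) = √((-6 - 8)² + (-1 - 3)² + (6 - (-4))² + (3 - (-8))²)
= √((-14)² + (-4)² + 10² + 11²) = √(196 + 16 + 100 + 121) = √433 ≈ 20.8087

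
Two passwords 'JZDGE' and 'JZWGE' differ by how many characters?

Differing positions: 3. Hamming distance = 1.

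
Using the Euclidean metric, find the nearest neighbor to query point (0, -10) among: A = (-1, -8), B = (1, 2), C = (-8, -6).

Distances: d(A) ≈ 2.2361, d(B) ≈ 12.0416, d(C) ≈ 8.9443. Nearest: A = (-1, -8) with distance 2.2361.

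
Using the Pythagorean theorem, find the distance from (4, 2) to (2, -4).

√(Σ(x_i - y_i)²) = √((4 - 2)² + (2 - (-4))²)
= √(2² + 6²) = √(4 + 36) = √40 ≈ 6.3246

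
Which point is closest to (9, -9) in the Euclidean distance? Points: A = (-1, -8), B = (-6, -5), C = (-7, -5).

Distances: d(A) ≈ 10.0499, d(B) ≈ 15.5242, d(C) ≈ 16.4924. Nearest: A = (-1, -8) with distance 10.0499.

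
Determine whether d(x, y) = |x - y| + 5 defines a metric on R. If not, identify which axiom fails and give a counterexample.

No. d fails identity of indiscernibles (specifically d(x,x) = 0): d(-5, -5) = |-5 - (-5)| + 5 = 0 + 5 = 5 ≠ 0.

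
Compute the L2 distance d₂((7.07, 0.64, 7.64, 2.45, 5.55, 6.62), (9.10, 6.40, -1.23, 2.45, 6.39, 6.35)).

√(Σ(x_i - y_i)²) = √((7.07 - 9.1)² + (0.64 - 6.4)² + (7.64 - (-1.23))² + (2.45 - 2.45)² + (5.55 - 6.39)² + (6.62 - 6.35)²)
= √((-2.03)² + (-5.76)² + 8.87² + 0² + (-0.84)² + 0.27²) = √(4.1209 + 33.1776 + 78.6769 + 0 + 0.7056 + 0.0729) = √116.7539 ≈ 10.8053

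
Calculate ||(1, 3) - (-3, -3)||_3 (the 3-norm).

(Σ|x_i - y_i|^3)^(1/3) = (|1 - (-3)|^3 + |3 - (-3)|^3)^(1/3)
= (4^3 + 6^3)^(1/3) = (64 + 216)^(1/3) = (280)^(1/3) ≈ 6.5421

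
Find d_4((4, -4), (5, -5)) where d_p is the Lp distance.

(Σ|x_i - y_i|^4)^(1/4) = (|4 - 5|^4 + |-4 - (-5)|^4)^(1/4)
= (1^4 + 1^4)^(1/4) = (1 + 1)^(1/4) = (2)^(1/4) ≈ 1.1892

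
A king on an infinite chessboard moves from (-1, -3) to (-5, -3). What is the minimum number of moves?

max(|x_i - y_i|) = max(|-1 - (-5)|, |-3 - (-3)|) = max(4, 0) = 4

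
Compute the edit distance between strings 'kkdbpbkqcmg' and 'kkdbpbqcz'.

Let D[i][j] be the edit distance between the first i characters of 'kkdbpbkqcmg' and the first j characters of 'kkdbpbqcz', with D[i][0] = i, D[0][j] = j, and D[i][j] = D[i-1][j-1] if the characters match, else 1 + min(D[i-1][j], D[i][j-1], D[i-1][j-1]). Filling the table (rows: prefixes of 'kkdbpbkqcmg', columns: prefixes of 'kkdbpbqcz'):
     ε  k  k  d  b  p  b  q  c  z
  ε  0  1  2  3  4  5  6  7  8  9
  k  1  0  1  2  3  4  5  6  7  8
  k  2  1  0  1  2  3  4  5  6  7
  d  3  2  1  0  1  2  3  4  5  6
  b  4  3  2  1  0  1  2  3  4  5
  p  5  4  3  2  1  0  1  2  3  4
  b  6  5  4  3  2  1  0  1  2  3
  k  7  6  5  4  3  2  1  1  2  3
  q  8  7  6  5  4  3  2  1  2  3
  c  9  8  7  6  5  4  3  2  1  2
  m 10  9  8  7  6  5  4  3  2  2
  g 11 10  9  8  7  6  5  4  3  3
The bottom-right entry gives D[11][9] = 3, so no sequence of fewer than 3 edits works. Backtracking through the table gives one optimal edit sequence (3 edits):
  kkdbpbkqcmg → kkdbpbqcmg (del k @7)
  kkdbpbqcmg → kkdbpbqcg (del m @9)
  kkdbpbqcg → kkdbpbqcz (sub g→z @9)
Edit distance = 3.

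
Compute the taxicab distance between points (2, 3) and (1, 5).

Σ|x_i - y_i| = |2 - 1| + |3 - 5| = 1 + 2 = 3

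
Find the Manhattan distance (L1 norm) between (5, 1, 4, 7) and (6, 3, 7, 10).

Σ|x_i - y_i| = |5 - 6| + |1 - 3| + |4 - 7| + |7 - 10| = 1 + 2 + 3 + 3 = 9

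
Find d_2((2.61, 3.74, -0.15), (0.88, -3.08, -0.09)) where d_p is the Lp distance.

(Σ|x_i - y_i|^2)^(1/2) = (|2.61 - 0.88|^2 + |3.74 - (-3.08)|^2 + |-0.15 - (-0.09)|^2)^(1/2)
= (1.73^2 + 6.82^2 + 0.06^2)^(1/2) = (2.9929 + 46.5124 + 0.0036)^(1/2) = (49.5089)^(1/2) ≈ 7.0363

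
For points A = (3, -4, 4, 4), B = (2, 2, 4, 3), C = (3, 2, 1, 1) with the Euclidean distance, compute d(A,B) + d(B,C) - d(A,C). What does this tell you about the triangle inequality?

d(A,B) = √(1² + 6² + 0² + 1²) = √38 ≈ 6.1644, d(B,C) = √(1² + 0² + 3² + 2²) = √14 ≈ 3.7417, d(A,C) = √(0² + 6² + 3² + 3²) = √54 ≈ 7.3485.
d(A,B) + d(B,C) - d(A,C) = 6.1644 + 3.7417 - 7.3485 = 9.9061 - 7.3485 = 2.5576 (to 4 decimal places). This is ≥ 0, so the triangle inequality holds for these points.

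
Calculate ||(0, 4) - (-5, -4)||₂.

√(Σ(x_i - y_i)²) = √((0 - (-5))² + (4 - (-4))²)
= √(5² + 8²) = √(25 + 64) = √89 ≈ 9.434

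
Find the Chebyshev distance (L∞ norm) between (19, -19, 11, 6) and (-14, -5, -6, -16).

max(|x_i - y_i|) = max(|19 - (-14)|, |-19 - (-5)|, |11 - (-6)|, |6 - (-16)|) = max(33, 14, 17, 22) = 33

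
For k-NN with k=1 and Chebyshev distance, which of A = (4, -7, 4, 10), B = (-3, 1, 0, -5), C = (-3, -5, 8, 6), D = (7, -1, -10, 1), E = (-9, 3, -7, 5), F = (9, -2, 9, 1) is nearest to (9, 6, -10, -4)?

Distances: d(A) = 14, d(B) = 12, d(C) = 18, d(D) = 7, d(E) = 18, d(F) = 19. Nearest: D = (7, -1, -10, 1) with distance 7.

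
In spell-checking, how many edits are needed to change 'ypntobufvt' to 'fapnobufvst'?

Let D[i][j] be the edit distance between the first i characters of 'ypntobufvt' and the first j characters of 'fapnobufvst', with D[i][0] = i, D[0][j] = j, and D[i][j] = D[i-1][j-1] if the characters match, else 1 + min(D[i-1][j], D[i][j-1], D[i-1][j-1]). Filling the table (rows: prefixes of 'ypntobufvt', columns: prefixes of 'fapnobufvst'):
     ε  f  a  p  n  o  b  u  f  v  s  t
  ε  0  1  2  3  4  5  6  7  8  9 10 11
  y  1  1  2  3  4  5  6  7  8  9 10 11
  p  2  2  2  2  3  4  5  6  7  8  9 10
  n  3  3  3  3  2  3  4  5  6  7  8  9
  t  4  4  4  4  3  3  4  5  6  7  8  8
  o  5  5  5  5  4  3  4  5  6  7  8  9
  b  6  6  6  6  5  4  3  4  5  6  7  8
  u  7  7  7  7  6  5  4  3  4  5  6  7
  f  8  7  8  8  7  6  5  4  3  4  5  6
  v  9  8  8  9  8  7  6  5  4  3  4  5
  t 10  9  9  9  9  8  7  6  5  4  4  4
The bottom-right entry gives D[10][11] = 4, so no sequence of fewer than 4 edits works. Backtracking through the table gives one optimal edit sequence (4 edits):
  ypntobufvt → fypntobufvt (ins f @1)
  fypntobufvt → fapntobufvt (sub y→a @2)
  fapntobufvt → fapnobufvt (del t @5)
  fapnobufvt → fapnobufvst (ins s @10)
Edit distance = 4.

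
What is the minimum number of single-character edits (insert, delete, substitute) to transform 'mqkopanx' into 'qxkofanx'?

Let D[i][j] be the edit distance between the first i characters of 'mqkopanx' and the first j characters of 'qxkofanx', with D[i][0] = i, D[0][j] = j, and D[i][j] = D[i-1][j-1] if the characters match, else 1 + min(D[i-1][j], D[i][j-1], D[i-1][j-1]). Filling the table (rows: prefixes of 'mqkopanx', columns: prefixes of 'qxkofanx'):
     ε  q  x  k  o  f  a  n  x
  ε  0  1  2  3  4  5  6  7  8
  m  1  1  2  3  4  5  6  7  8
  q  2  1  2  3  4  5  6  7  8
  k  3  2  2  2  3  4  5  6  7
  o  4  3  3  3  2  3  4  5  6
  p  5  4  4  4  3  3  4  5  6
  a  6  5  5  5  4  4  3  4  5
  n  7  6  6  6  5  5  4  3  4
  x  8  7  6  7  6  6  5  4  3
The bottom-right entry gives D[8][8] = 3, so no sequence of fewer than 3 edits works. Backtracking through the table gives one optimal edit sequence (3 edits):
  mqkopanx → qqkopanx (sub m→q @1)
  qqkopanx → qxkopanx (sub q→x @2)
  qxkopanx → qxkofanx (sub p→f @5)
Edit distance = 3.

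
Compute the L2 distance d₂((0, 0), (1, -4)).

√(Σ(x_i - y_i)²) = √((0 - 1)² + (0 - (-4))²)
= √((-1)² + 4²) = √(1 + 16) = √17 ≈ 4.1231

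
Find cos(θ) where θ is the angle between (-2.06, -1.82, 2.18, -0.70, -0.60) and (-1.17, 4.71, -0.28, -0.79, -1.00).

With u = (-2.06, -1.82, 2.18, -0.70, -0.60), v = (-1.17, 4.71, -0.28, -0.79, -1.00):
u·v = (-2.06)·(-1.17) + (-1.82)·4.71 + 2.18·(-0.28) + (-0.7)·(-0.79) + (-0.6)·(-1) = 2.4102 + (-8.5722) + (-0.6104) + 0.553 + 0.6 = -5.6194.
|u| = √((-2.06)² + (-1.82)² + 2.18² + (-0.7)² + (-0.6)²) = √(4.2436 + 3.3124 + 4.7524 + 0.49 + 0.36) = √13.1584, |v| = √((-1.17)² + 4.71² + (-0.28)² + (-0.79)² + (-1)²) = √(1.3689 + 22.1841 + 0.0784 + 0.6241 + 1) = √25.2555.
cos θ = (u·v)/(|u||v|) = -5.6194/(√13.1584·√25.2555) ≈ -0.3083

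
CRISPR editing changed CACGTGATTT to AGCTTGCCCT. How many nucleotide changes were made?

Differing positions: 1, 2, 4, 7, 8, 9. Hamming distance = 6.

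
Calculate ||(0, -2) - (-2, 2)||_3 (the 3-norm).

(Σ|x_i - y_i|^3)^(1/3) = (|0 - (-2)|^3 + |-2 - 2|^3)^(1/3)
= (2^3 + 4^3)^(1/3) = (8 + 64)^(1/3) = (72)^(1/3) ≈ 4.1602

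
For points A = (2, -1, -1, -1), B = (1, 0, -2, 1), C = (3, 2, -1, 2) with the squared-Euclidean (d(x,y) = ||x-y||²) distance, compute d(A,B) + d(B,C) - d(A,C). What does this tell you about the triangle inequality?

d(A,B) = 1² + 1² + 1² + 2² = 7, d(B,C) = 2² + 2² + 1² + 1² = 10, d(A,C) = 1² + 3² + 0² + 3² = 19.
d(A,B) + d(B,C) - d(A,C) = 7 + 10 - 19 = 17 - 19 = -2. This is < 0, so the triangle inequality FAILS for these points (squared-Euclidean is not a metric).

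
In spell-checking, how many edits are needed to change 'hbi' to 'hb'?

Let D[i][j] be the edit distance between the first i characters of 'hbi' and the first j characters of 'hb', with D[i][0] = i, D[0][j] = j, and D[i][j] = D[i-1][j-1] if the characters match, else 1 + min(D[i-1][j], D[i][j-1], D[i-1][j-1]). Filling the table (rows: prefixes of 'hbi', columns: prefixes of 'hb'):
     ε  h  b
  ε  0  1  2
  h  1  0  1
  b  2  1  0
  i  3  2  1
The bottom-right entry gives D[3][2] = 1, so no sequence of fewer than 1 edit works. Backtracking through the table gives one optimal edit sequence (1 edit):
  hbi → hb (del i @3)
Edit distance = 1.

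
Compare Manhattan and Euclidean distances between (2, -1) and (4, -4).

L1 = |2 - 4| + |-1 - (-4)| = 2 + 3 = 5
L2 = √(2² + 3²) = √13 ≈ 3.6056
L1 ≥ L2 always (equality iff movement is along one axis); L1 > L2 here.
Ratio L1/L2 = 5/√13 ≈ 1.3868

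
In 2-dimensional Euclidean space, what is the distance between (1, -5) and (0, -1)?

√(Σ(x_i - y_i)²) = √((1 - 0)² + (-5 - (-1))²)
= √(1² + (-4)²) = √(1 + 16) = √17 ≈ 4.1231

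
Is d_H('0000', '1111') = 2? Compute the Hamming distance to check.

Differing positions: 1, 2, 3, 4. Hamming distance = 4, so the claim that d_H = 2 is false.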